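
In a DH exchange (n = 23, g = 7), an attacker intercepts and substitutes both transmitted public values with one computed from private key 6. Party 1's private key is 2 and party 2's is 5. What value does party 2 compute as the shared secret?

Party 2 receives an attacker's public value M = 7^6 mod 23 instead of the honest one.
7^1 ≡ 7 (mod 23)
7^2 = (7^1)^2 ≡ 7^2 = 49 ≡ 3 (mod 23)
7^4 = (7^2)^2 ≡ 3^2 = 9 ≡ 9 (mod 23)
7^6 = 7^4 · 7^2 ≡ 9 · 3 ≡ 4 (mod 23).
So M = 4. Party 2 computes K = M^5 mod 23.
4^1 ≡ 4 (mod 23)
4^2 = (4^1)^2 ≡ 4^2 = 16 ≡ 16 (mod 23)
4^4 = (4^2)^2 ≡ 16^2 = 256 ≡ 3 (mod 23)
4^5 = 4^4 · 4^1 ≡ 3 · 4 ≡ 12 (mod 23).

12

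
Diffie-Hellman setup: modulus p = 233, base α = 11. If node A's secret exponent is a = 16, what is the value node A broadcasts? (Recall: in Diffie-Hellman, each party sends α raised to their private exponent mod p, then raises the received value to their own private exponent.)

19

Public value = 11^16 (mod 233).
11^1 ≡ 11 (mod 233)
11^2 = (11^1)^2 ≡ 11^2 = 121 ≡ 121 (mod 233)
11^4 = (11^2)^2 ≡ 121^2 = 14641 ≡ 195 (mod 233)
11^8 = (11^4)^2 ≡ 195^2 = 38025 ≡ 46 (mod 233)
11^16 = (11^8)^2 ≡ 46^2 = 2116 ≡ 19 (mod 233)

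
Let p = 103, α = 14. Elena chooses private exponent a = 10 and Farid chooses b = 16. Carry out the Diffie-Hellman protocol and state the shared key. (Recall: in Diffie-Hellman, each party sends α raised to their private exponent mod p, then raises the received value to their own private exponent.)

8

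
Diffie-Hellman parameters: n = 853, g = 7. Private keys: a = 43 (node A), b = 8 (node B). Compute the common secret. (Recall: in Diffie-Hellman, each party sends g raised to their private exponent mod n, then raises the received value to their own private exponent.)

Node A sends A = g^a mod n = 7^43 mod 853.
7^1 ≡ 7 (mod 853)
7^2 = (7^1)^2 ≡ 7^2 = 49 ≡ 49 (mod 853)
7^4 = (7^2)^2 ≡ 49^2 = 2401 ≡ 695 (mod 853)
7^8 = (7^4)^2 ≡ 695^2 = 483025 ≡ 227 (mod 853)
7^16 = (7^8)^2 ≡ 227^2 = 51529 ≡ 349 (mod 853)
7^32 = (7^16)^2 ≡ 349^2 = 121801 ≡ 675 (mod 853)
7^43 = 7^32 · 7^8 · 7^2 · 7^1 ≡ 675 · 227 · 49 · 7 ≡ 286 (mod 853).
So A = 286. Node B then computes K = A^b mod n = 286^8 mod 853.
286^1 ≡ 286 (mod 853)
286^2 = (286^1)^2 ≡ 286^2 = 81796 ≡ 761 (mod 853)
286^4 = (286^2)^2 ≡ 761^2 = 579121 ≡ 787 (mod 853)
286^8 = (286^4)^2 ≡ 787^2 = 619369 ≡ 91 (mod 853)

91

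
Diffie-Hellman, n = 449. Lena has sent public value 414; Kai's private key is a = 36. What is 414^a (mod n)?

Shared key K = 414^36 mod 449.
414^1 ≡ 414 (mod 449)
414^2 = (414^1)^2 ≡ 414^2 = 171396 ≡ 327 (mod 449)
414^4 = (414^2)^2 ≡ 327^2 = 106929 ≡ 67 (mod 449)
414^8 = (414^4)^2 ≡ 67^2 = 4489 ≡ 448 (mod 449)
414^16 = (414^8)^2 ≡ 448^2 = 200704 ≡ 1 (mod 449)
414^32 = (414^16)^2 ≡ 1^2 = 1 ≡ 1 (mod 449)
414^36 = 414^32 · 414^4 ≡ 1 · 67 ≡ 67 (mod 449).

67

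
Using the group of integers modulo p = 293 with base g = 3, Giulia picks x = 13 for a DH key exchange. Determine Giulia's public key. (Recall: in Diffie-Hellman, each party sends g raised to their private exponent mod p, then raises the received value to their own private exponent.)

110

Public value = 3^13 (mod 293).
3^1 ≡ 3 (mod 293)
3^2 = (3^1)^2 ≡ 3^2 = 9 ≡ 9 (mod 293)
3^4 = (3^2)^2 ≡ 9^2 = 81 ≡ 81 (mod 293)
3^8 = (3^4)^2 ≡ 81^2 = 6561 ≡ 115 (mod 293)
3^13 = 3^8 · 3^4 · 3^1 ≡ 115 · 81 · 3 ≡ 110 (mod 293).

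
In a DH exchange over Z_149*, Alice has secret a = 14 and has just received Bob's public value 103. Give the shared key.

73

Shared key K = 103^14 mod 149.
103^1 ≡ 103 (mod 149)
103^2 = (103^1)^2 ≡ 103^2 = 10609 ≡ 30 (mod 149)
103^4 = (103^2)^2 ≡ 30^2 = 900 ≡ 6 (mod 149)
103^8 = (103^4)^2 ≡ 6^2 = 36 ≡ 36 (mod 149)
103^14 = 103^8 · 103^4 · 103^2 ≡ 36 · 6 · 30 ≡ 73 (mod 149).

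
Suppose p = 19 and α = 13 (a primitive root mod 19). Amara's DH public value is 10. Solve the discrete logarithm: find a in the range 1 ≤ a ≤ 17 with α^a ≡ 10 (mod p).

7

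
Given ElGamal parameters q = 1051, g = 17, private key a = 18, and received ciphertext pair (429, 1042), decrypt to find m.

Shared mask s = c₁^a mod q = 429^18 mod 1051.
429^1 ≡ 429 (mod 1051)
429^2 = (429^1)^2 ≡ 429^2 = 184041 ≡ 116 (mod 1051)
429^4 = (429^2)^2 ≡ 116^2 = 13456 ≡ 844 (mod 1051)
429^8 = (429^4)^2 ≡ 844^2 = 712336 ≡ 809 (mod 1051)
429^16 = (429^8)^2 ≡ 809^2 = 654481 ≡ 759 (mod 1051)
429^18 = 429^16 · 429^2 ≡ 759 · 116 ≡ 811 (mod 1051).
So s = 811; s⁻¹ ≡ 924 (mod 1051).
m = c₂ · s⁻¹ mod 1051 = 1042 · 924 mod 1051 = 92.

92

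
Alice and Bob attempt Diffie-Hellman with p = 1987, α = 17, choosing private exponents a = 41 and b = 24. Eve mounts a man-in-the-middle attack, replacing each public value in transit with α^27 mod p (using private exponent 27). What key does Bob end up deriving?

523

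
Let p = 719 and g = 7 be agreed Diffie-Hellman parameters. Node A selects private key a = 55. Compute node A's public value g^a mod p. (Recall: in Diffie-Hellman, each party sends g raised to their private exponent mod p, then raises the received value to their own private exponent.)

174

Public value = 7^55 mod 719.
7^1 ≡ 7 (mod 719)
7^2 = (7^1)^2 ≡ 7^2 = 49 ≡ 49 (mod 719)
7^4 = (7^2)^2 ≡ 49^2 = 2401 ≡ 244 (mod 719)
7^8 = (7^4)^2 ≡ 244^2 = 59536 ≡ 578 (mod 719)
7^16 = (7^8)^2 ≡ 578^2 = 334084 ≡ 468 (mod 719)
7^32 = (7^16)^2 ≡ 468^2 = 219024 ≡ 448 (mod 719)
7^55 = 7^32 · 7^16 · 7^4 · 7^2 · 7^1 ≡ 448 · 468 · 244 · 49 · 7 ≡ 174 (mod 719).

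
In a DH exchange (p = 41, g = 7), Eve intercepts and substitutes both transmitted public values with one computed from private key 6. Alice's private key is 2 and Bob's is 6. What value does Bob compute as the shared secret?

Bob receives Eve's public value M = 7^6 mod 41 instead of the honest one.
7^1 ≡ 7 (mod 41)
7^2 = (7^1)^2 ≡ 7^2 = 49 ≡ 8 (mod 41)
7^4 = (7^2)^2 ≡ 8^2 = 64 ≡ 23 (mod 41)
7^6 = 7^4 · 7^2 ≡ 23 · 8 ≡ 20 (mod 41).
So M = 20. Bob computes K = M^6 mod 41.
20^1 ≡ 20 (mod 41)
20^2 = (20^1)^2 ≡ 20^2 = 400 ≡ 31 (mod 41)
20^4 = (20^2)^2 ≡ 31^2 = 961 ≡ 18 (mod 41)
20^6 = 20^4 · 20^2 ≡ 18 · 31 ≡ 25 (mod 41).

25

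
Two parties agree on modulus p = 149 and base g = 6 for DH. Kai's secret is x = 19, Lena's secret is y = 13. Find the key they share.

Kai sends A = g^x mod p = 6^19 mod 149.
6^1 ≡ 6 (mod 149)
6^2 = (6^1)^2 ≡ 6^2 = 36 ≡ 36 (mod 149)
6^4 = (6^2)^2 ≡ 36^2 = 1296 ≡ 104 (mod 149)
6^8 = (6^4)^2 ≡ 104^2 = 10816 ≡ 88 (mod 149)
6^16 = (6^8)^2 ≡ 88^2 = 7744 ≡ 145 (mod 149)
6^19 = 6^16 · 6^2 · 6^1 ≡ 145 · 36 · 6 ≡ 30 (mod 149).
So A = 30. Lena then computes K = A^y mod p = 30^13 mod 149.
30^1 ≡ 30 (mod 149)
30^2 = (30^1)^2 ≡ 30^2 = 900 ≡ 6 (mod 149)
30^4 = (30^2)^2 ≡ 6^2 = 36 ≡ 36 (mod 149)
30^8 = (30^4)^2 ≡ 36^2 = 1296 ≡ 104 (mod 149)
30^13 = 30^8 · 30^4 · 30^1 ≡ 104 · 36 · 30 ≡ 123 (mod 149).

123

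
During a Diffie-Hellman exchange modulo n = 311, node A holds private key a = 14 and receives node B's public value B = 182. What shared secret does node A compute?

156

Shared key K = 182^14 mod 311.
182^1 ≡ 182 (mod 311)
182^2 = (182^1)^2 ≡ 182^2 = 33124 ≡ 158 (mod 311)
182^4 = (182^2)^2 ≡ 158^2 = 24964 ≡ 84 (mod 311)
182^8 = (182^4)^2 ≡ 84^2 = 7056 ≡ 214 (mod 311)
182^14 = 182^8 · 182^4 · 182^2 ≡ 214 · 84 · 158 ≡ 156 (mod 311).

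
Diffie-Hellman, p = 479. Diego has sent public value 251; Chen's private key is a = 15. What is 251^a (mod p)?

207

Shared key K = 251^15 mod 479.
251^1 ≡ 251 (mod 479)
251^2 = (251^1)^2 ≡ 251^2 = 63001 ≡ 252 (mod 479)
251^4 = (251^2)^2 ≡ 252^2 = 63504 ≡ 276 (mod 479)
251^8 = (251^4)^2 ≡ 276^2 = 76176 ≡ 15 (mod 479)
251^15 = 251^8 · 251^4 · 251^2 · 251^1 ≡ 15 · 276 · 252 · 251 ≡ 207 (mod 479).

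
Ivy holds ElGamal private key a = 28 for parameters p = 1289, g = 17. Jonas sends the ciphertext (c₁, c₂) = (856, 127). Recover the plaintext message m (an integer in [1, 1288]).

328

Shared mask s = c₁^a mod p = 856^28 mod 1289.
856^1 ≡ 856 (mod 1289)
856^2 = (856^1)^2 ≡ 856^2 = 732736 ≡ 584 (mod 1289)
856^4 = (856^2)^2 ≡ 584^2 = 341056 ≡ 760 (mod 1289)
856^8 = (856^4)^2 ≡ 760^2 = 577600 ≡ 128 (mod 1289)
856^16 = (856^8)^2 ≡ 128^2 = 16384 ≡ 916 (mod 1289)
856^28 = 856^16 · 856^8 · 856^4 ≡ 916 · 128 · 760 ≡ 1199 (mod 1289).
So s = 1199; s⁻¹ ≡ 845 (mod 1289).
m = c₂ · s⁻¹ mod 1289 = 127 · 845 mod 1289 = 328.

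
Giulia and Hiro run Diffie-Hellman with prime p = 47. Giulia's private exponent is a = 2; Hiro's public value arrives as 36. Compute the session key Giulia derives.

27

Shared key K = 36^2 mod 47.
36^1 ≡ 36 (mod 47)
36^2 = (36^1)^2 ≡ 36^2 = 1296 ≡ 27 (mod 47)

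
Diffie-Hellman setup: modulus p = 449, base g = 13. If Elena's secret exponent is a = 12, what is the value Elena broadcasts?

Public value = 13^12 mod 449.
13^1 ≡ 13 (mod 449)
13^2 = (13^1)^2 ≡ 13^2 = 169 ≡ 169 (mod 449)
13^4 = (13^2)^2 ≡ 169^2 = 28561 ≡ 274 (mod 449)
13^8 = (13^4)^2 ≡ 274^2 = 75076 ≡ 93 (mod 449)
13^12 = 13^8 · 13^4 ≡ 93 · 274 ≡ 338 (mod 449).

338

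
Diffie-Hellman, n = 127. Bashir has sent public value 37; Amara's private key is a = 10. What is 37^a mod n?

Shared key K = 37^10 mod 127.
37^1 ≡ 37 (mod 127)
37^2 = (37^1)^2 ≡ 37^2 = 1369 ≡ 99 (mod 127)
37^4 = (37^2)^2 ≡ 99^2 = 9801 ≡ 22 (mod 127)
37^8 = (37^4)^2 ≡ 22^2 = 484 ≡ 103 (mod 127)
37^10 = 37^8 · 37^2 ≡ 103 · 99 ≡ 37 (mod 127).

37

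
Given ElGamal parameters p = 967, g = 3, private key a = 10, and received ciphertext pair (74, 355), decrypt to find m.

495

Shared mask s = c₁^a mod p = 74^10 mod 967.
74^1 ≡ 74 (mod 967)
74^2 = (74^1)^2 ≡ 74^2 = 5476 ≡ 641 (mod 967)
74^4 = (74^2)^2 ≡ 641^2 = 410881 ≡ 873 (mod 967)
74^8 = (74^4)^2 ≡ 873^2 = 762129 ≡ 133 (mod 967)
74^10 = 74^8 · 74^2 ≡ 133 · 641 ≡ 157 (mod 967).
So s = 157; s⁻¹ ≡ 696 (mod 967).
m = c₂ · s⁻¹ mod 967 = 355 · 696 mod 967 = 495.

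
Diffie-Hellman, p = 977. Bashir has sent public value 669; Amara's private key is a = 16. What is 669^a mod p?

105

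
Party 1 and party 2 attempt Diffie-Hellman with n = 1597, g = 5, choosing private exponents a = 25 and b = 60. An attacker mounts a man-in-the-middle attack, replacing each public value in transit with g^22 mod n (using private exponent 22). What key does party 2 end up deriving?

905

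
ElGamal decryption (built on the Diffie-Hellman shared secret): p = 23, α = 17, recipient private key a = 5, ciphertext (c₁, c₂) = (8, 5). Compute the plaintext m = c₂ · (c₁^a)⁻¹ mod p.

Shared mask s = c₁^a mod p = 8^5 mod 23.
8^1 ≡ 8 (mod 23)
8^2 = (8^1)^2 ≡ 8^2 = 64 ≡ 18 (mod 23)
8^4 = (8^2)^2 ≡ 18^2 = 324 ≡ 2 (mod 23)
8^5 = 8^4 · 8^1 ≡ 2 · 8 ≡ 16 (mod 23).
So s = 16; s⁻¹ ≡ 13 (mod 23).
m = c₂ · s⁻¹ mod 23 = 5 · 13 mod 23 = 19.

19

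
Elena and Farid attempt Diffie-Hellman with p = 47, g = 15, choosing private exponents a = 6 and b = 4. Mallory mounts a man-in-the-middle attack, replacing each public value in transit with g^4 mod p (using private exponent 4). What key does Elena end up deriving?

32

Elena receives Mallory's public value M = 15^4 mod 47 instead of the honest one.
15^1 ≡ 15 (mod 47)
15^2 = (15^1)^2 ≡ 15^2 = 225 ≡ 37 (mod 47)
15^4 = (15^2)^2 ≡ 37^2 = 1369 ≡ 6 (mod 47)
So M = 6. Elena computes K = M^6 mod 47.
6^1 ≡ 6 (mod 47)
6^2 = (6^1)^2 ≡ 6^2 = 36 ≡ 36 (mod 47)
6^4 = (6^2)^2 ≡ 36^2 = 1296 ≡ 27 (mod 47)
6^6 = 6^4 · 6^2 ≡ 27 · 36 ≡ 32 (mod 47).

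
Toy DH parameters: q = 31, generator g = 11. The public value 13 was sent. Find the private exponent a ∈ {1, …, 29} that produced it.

Try successive powers of 11 modulo 31:
11^1 ≡ 11
11^2 ≡ 28
11^3 ≡ 29
11^4 ≡ 9
11^5 ≡ 6
11^6 ≡ 4
11^7 ≡ 13
Found: a = 7.

7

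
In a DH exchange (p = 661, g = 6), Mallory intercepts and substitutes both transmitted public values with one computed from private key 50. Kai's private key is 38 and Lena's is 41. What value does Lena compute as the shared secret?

Lena receives Mallory's public value M = 6^50 mod 661 instead of the honest one.
6^1 ≡ 6 (mod 661)
6^2 = (6^1)^2 ≡ 6^2 = 36 ≡ 36 (mod 661)
6^4 = (6^2)^2 ≡ 36^2 = 1296 ≡ 635 (mod 661)
6^8 = (6^4)^2 ≡ 635^2 = 403225 ≡ 15 (mod 661)
6^16 = (6^8)^2 ≡ 15^2 = 225 ≡ 225 (mod 661)
6^32 = (6^16)^2 ≡ 225^2 = 50625 ≡ 389 (mod 661)
6^50 = 6^32 · 6^16 · 6^2 ≡ 389 · 225 · 36 ≡ 574 (mod 661).
So M = 574. Lena computes K = M^41 mod 661.
574^1 ≡ 574 (mod 661)
574^2 = (574^1)^2 ≡ 574^2 = 329476 ≡ 298 (mod 661)
574^4 = (574^2)^2 ≡ 298^2 = 88804 ≡ 230 (mod 661)
574^8 = (574^4)^2 ≡ 230^2 = 52900 ≡ 20 (mod 661)
574^16 = (574^8)^2 ≡ 20^2 = 400 ≡ 400 (mod 661)
574^32 = (574^16)^2 ≡ 400^2 = 160000 ≡ 38 (mod 661)
574^41 = 574^32 · 574^8 · 574^1 ≡ 38 · 20 · 574 ≡ 641 (mod 661).

641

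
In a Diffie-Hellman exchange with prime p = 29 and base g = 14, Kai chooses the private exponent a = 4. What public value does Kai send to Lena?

20

Public value = 14^4 mod 29.
14^1 ≡ 14 (mod 29)
14^2 = (14^1)^2 ≡ 14^2 = 196 ≡ 22 (mod 29)
14^4 = (14^2)^2 ≡ 22^2 = 484 ≡ 20 (mod 29)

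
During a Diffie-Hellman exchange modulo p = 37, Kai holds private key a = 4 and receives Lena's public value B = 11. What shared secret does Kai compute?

26

Shared key K = 11^4 mod 37.
11^1 ≡ 11 (mod 37)
11^2 = (11^1)^2 ≡ 11^2 = 121 ≡ 10 (mod 37)
11^4 = (11^2)^2 ≡ 10^2 = 100 ≡ 26 (mod 37)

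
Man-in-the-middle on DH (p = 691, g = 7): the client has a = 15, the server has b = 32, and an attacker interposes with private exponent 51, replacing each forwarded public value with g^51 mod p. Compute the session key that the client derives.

413

The client receives an attacker's public value M = 7^51 mod 691 instead of the honest one.
7^1 ≡ 7 (mod 691)
7^2 = (7^1)^2 ≡ 7^2 = 49 ≡ 49 (mod 691)
7^4 = (7^2)^2 ≡ 49^2 = 2401 ≡ 328 (mod 691)
7^8 = (7^4)^2 ≡ 328^2 = 107584 ≡ 479 (mod 691)
7^16 = (7^8)^2 ≡ 479^2 = 229441 ≡ 29 (mod 691)
7^32 = (7^16)^2 ≡ 29^2 = 841 ≡ 150 (mod 691)
7^51 = 7^32 · 7^16 · 7^2 · 7^1 ≡ 150 · 29 · 49 · 7 ≡ 181 (mod 691).
So M = 181. The client computes K = M^15 mod 691.
181^1 ≡ 181 (mod 691)
181^2 = (181^1)^2 ≡ 181^2 = 32761 ≡ 284 (mod 691)
181^4 = (181^2)^2 ≡ 284^2 = 80656 ≡ 500 (mod 691)
181^8 = (181^4)^2 ≡ 500^2 = 250000 ≡ 549 (mod 691)
181^15 = 181^8 · 181^4 · 181^2 · 181^1 ≡ 549 · 500 · 284 · 181 ≡ 413 (mod 691).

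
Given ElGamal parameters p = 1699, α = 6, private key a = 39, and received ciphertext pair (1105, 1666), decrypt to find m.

953

Shared mask s = c₁^a mod p = 1105^39 mod 1699.
1105^1 ≡ 1105 (mod 1699)
1105^2 = (1105^1)^2 ≡ 1105^2 = 1221025 ≡ 1143 (mod 1699)
1105^4 = (1105^2)^2 ≡ 1143^2 = 1306449 ≡ 1617 (mod 1699)
1105^8 = (1105^4)^2 ≡ 1617^2 = 2614689 ≡ 1627 (mod 1699)
1105^16 = (1105^8)^2 ≡ 1627^2 = 2647129 ≡ 87 (mod 1699)
1105^32 = (1105^16)^2 ≡ 87^2 = 7569 ≡ 773 (mod 1699)
1105^39 = 1105^32 · 1105^4 · 1105^2 · 1105^1 ≡ 773 · 1617 · 1143 · 1105 ≡ 763 (mod 1699).
So s = 763; s⁻¹ ≡ 383 (mod 1699).
m = c₂ · s⁻¹ mod 1699 = 1666 · 383 mod 1699 = 953.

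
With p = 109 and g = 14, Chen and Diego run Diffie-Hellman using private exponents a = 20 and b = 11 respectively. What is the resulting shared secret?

48

Chen sends A = g^a mod p = 14^20 mod 109.
14^1 ≡ 14 (mod 109)
14^2 = (14^1)^2 ≡ 14^2 = 196 ≡ 87 (mod 109)
14^4 = (14^2)^2 ≡ 87^2 = 7569 ≡ 48 (mod 109)
14^8 = (14^4)^2 ≡ 48^2 = 2304 ≡ 15 (mod 109)
14^16 = (14^8)^2 ≡ 15^2 = 225 ≡ 7 (mod 109)
14^20 = 14^16 · 14^4 ≡ 7 · 48 ≡ 9 (mod 109).
So A = 9. Diego then computes K = A^b mod p = 9^11 mod 109.
9^1 ≡ 9 (mod 109)
9^2 = (9^1)^2 ≡ 9^2 = 81 ≡ 81 (mod 109)
9^4 = (9^2)^2 ≡ 81^2 = 6561 ≡ 21 (mod 109)
9^8 = (9^4)^2 ≡ 21^2 = 441 ≡ 5 (mod 109)
9^11 = 9^8 · 9^2 · 9^1 ≡ 5 · 81 · 9 ≡ 48 (mod 109).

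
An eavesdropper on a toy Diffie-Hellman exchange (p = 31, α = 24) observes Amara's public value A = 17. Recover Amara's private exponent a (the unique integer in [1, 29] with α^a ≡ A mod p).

Try successive powers of 24 modulo 31:
24^1 ≡ 24
24^2 ≡ 18
24^3 ≡ 29
24^4 ≡ 14
24^5 ≡ 26
24^6 ≡ 4
24^7 ≡ 3
24^8 ≡ 10
24^9 ≡ 23
24^10 ≡ 25
24^11 ≡ 11
24^12 ≡ 16
24^13 ≡ 12
24^14 ≡ 9
24^15 ≡ 30
24^16 ≡ 7
24^17 ≡ 13
24^18 ≡ 2
24^19 ≡ 17
Found: a = 19.

19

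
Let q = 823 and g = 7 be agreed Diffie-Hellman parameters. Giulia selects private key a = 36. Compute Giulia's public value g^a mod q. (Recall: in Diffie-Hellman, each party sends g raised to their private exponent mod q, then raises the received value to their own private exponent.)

601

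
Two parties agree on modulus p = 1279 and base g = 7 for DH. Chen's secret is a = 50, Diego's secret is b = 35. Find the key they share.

1129

Diego sends B = g^b mod p = 7^35 mod 1279.
7^1 ≡ 7 (mod 1279)
7^2 = (7^1)^2 ≡ 7^2 = 49 ≡ 49 (mod 1279)
7^4 = (7^2)^2 ≡ 49^2 = 2401 ≡ 1122 (mod 1279)
7^8 = (7^4)^2 ≡ 1122^2 = 1258884 ≡ 348 (mod 1279)
7^16 = (7^8)^2 ≡ 348^2 = 121104 ≡ 878 (mod 1279)
7^32 = (7^16)^2 ≡ 878^2 = 770884 ≡ 926 (mod 1279)
7^35 = 7^32 · 7^2 · 7^1 ≡ 926 · 49 · 7 ≡ 426 (mod 1279).
So B = 426. Chen then computes K = B^a mod p = 426^50 mod 1279.
426^1 ≡ 426 (mod 1279)
426^2 = (426^1)^2 ≡ 426^2 = 181476 ≡ 1137 (mod 1279)
426^4 = (426^2)^2 ≡ 1137^2 = 1292769 ≡ 979 (mod 1279)
426^8 = (426^4)^2 ≡ 979^2 = 958441 ≡ 470 (mod 1279)
426^16 = (426^8)^2 ≡ 470^2 = 220900 ≡ 912 (mod 1279)
426^32 = (426^16)^2 ≡ 912^2 = 831744 ≡ 394 (mod 1279)
426^50 = 426^32 · 426^16 · 426^2 ≡ 394 · 912 · 1137 ≡ 1129 (mod 1279).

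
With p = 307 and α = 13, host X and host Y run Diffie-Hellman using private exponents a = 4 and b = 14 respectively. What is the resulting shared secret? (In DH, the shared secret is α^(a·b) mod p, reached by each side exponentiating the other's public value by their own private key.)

Host X sends A = α^a mod p = 13^4 mod 307.
13^1 ≡ 13 (mod 307)
13^2 = (13^1)^2 ≡ 13^2 = 169 ≡ 169 (mod 307)
13^4 = (13^2)^2 ≡ 169^2 = 28561 ≡ 10 (mod 307)
So A = 10. Host Y then computes K = A^b mod p = 10^14 mod 307.
10^1 ≡ 10 (mod 307)
10^2 = (10^1)^2 ≡ 10^2 = 100 ≡ 100 (mod 307)
10^4 = (10^2)^2 ≡ 100^2 = 10000 ≡ 176 (mod 307)
10^8 = (10^4)^2 ≡ 176^2 = 30976 ≡ 276 (mod 307)
10^14 = 10^8 · 10^4 · 10^2 ≡ 276 · 176 · 100 ≡ 246 (mod 307).

246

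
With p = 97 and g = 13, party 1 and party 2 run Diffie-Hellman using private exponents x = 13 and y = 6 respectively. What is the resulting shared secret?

Party 2 sends B = g^y mod p = 13^6 mod 97.
13^1 ≡ 13 (mod 97)
13^2 = (13^1)^2 ≡ 13^2 = 169 ≡ 72 (mod 97)
13^4 = (13^2)^2 ≡ 72^2 = 5184 ≡ 43 (mod 97)
13^6 = 13^4 · 13^2 ≡ 43 · 72 ≡ 89 (mod 97).
So B = 89. Party 1 then computes K = B^x mod p = 89^13 mod 97.
89^1 ≡ 89 (mod 97)
89^2 = (89^1)^2 ≡ 89^2 = 7921 ≡ 64 (mod 97)
89^4 = (89^2)^2 ≡ 64^2 = 4096 ≡ 22 (mod 97)
89^8 = (89^4)^2 ≡ 22^2 = 484 ≡ 96 (mod 97)
89^13 = 89^8 · 89^4 · 89^1 ≡ 96 · 22 · 89 ≡ 79 (mod 97).

79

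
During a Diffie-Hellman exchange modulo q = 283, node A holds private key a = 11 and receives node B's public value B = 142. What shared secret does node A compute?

Shared key K = 142^11 mod 283.
142^1 ≡ 142 (mod 283)
142^2 = (142^1)^2 ≡ 142^2 = 20164 ≡ 71 (mod 283)
142^4 = (142^2)^2 ≡ 71^2 = 5041 ≡ 230 (mod 283)
142^8 = (142^4)^2 ≡ 230^2 = 52900 ≡ 262 (mod 283)
142^11 = 142^8 · 142^2 · 142^1 ≡ 262 · 71 · 142 ≡ 245 (mod 283).

245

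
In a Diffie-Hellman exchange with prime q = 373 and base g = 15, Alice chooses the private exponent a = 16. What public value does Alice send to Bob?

369

Public value = 15^16 (mod 373).
15^1 ≡ 15 (mod 373)
15^2 = (15^1)^2 ≡ 15^2 = 225 ≡ 225 (mod 373)
15^4 = (15^2)^2 ≡ 225^2 = 50625 ≡ 270 (mod 373)
15^8 = (15^4)^2 ≡ 270^2 = 72900 ≡ 165 (mod 373)
15^16 = (15^8)^2 ≡ 165^2 = 27225 ≡ 369 (mod 373)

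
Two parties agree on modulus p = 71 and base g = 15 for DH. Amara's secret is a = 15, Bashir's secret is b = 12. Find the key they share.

Amara sends A = g^a mod p = 15^15 mod 71.
15^1 ≡ 15 (mod 71)
15^2 = (15^1)^2 ≡ 15^2 = 225 ≡ 12 (mod 71)
15^4 = (15^2)^2 ≡ 12^2 = 144 ≡ 2 (mod 71)
15^8 = (15^4)^2 ≡ 2^2 = 4 ≡ 4 (mod 71)
15^15 = 15^8 · 15^4 · 15^2 · 15^1 ≡ 4 · 2 · 12 · 15 ≡ 20 (mod 71).
So A = 20. Bashir then computes K = A^b mod p = 20^12 mod 71.
20^1 ≡ 20 (mod 71)
20^2 = (20^1)^2 ≡ 20^2 = 400 ≡ 45 (mod 71)
20^4 = (20^2)^2 ≡ 45^2 = 2025 ≡ 37 (mod 71)
20^8 = (20^4)^2 ≡ 37^2 = 1369 ≡ 20 (mod 71)
20^12 = 20^8 · 20^4 ≡ 20 · 37 ≡ 30 (mod 71).

30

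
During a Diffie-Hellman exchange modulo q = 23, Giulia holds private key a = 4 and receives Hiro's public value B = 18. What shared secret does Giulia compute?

Shared key K = 18^4 mod 23.
18^1 ≡ 18 (mod 23)
18^2 = (18^1)^2 ≡ 18^2 = 324 ≡ 2 (mod 23)
18^4 = (18^2)^2 ≡ 2^2 = 4 ≡ 4 (mod 23)

4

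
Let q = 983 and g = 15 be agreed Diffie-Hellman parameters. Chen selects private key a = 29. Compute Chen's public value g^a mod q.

914

Public value = 15^29 mod 983.
15^1 ≡ 15 (mod 983)
15^2 = (15^1)^2 ≡ 15^2 = 225 ≡ 225 (mod 983)
15^4 = (15^2)^2 ≡ 225^2 = 50625 ≡ 492 (mod 983)
15^8 = (15^4)^2 ≡ 492^2 = 242064 ≡ 246 (mod 983)
15^16 = (15^8)^2 ≡ 246^2 = 60516 ≡ 553 (mod 983)
15^29 = 15^16 · 15^8 · 15^4 · 15^1 ≡ 553 · 246 · 492 · 15 ≡ 914 (mod 983).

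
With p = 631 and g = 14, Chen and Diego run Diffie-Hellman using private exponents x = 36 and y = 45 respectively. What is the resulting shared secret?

133

Chen sends A = g^x mod p = 14^36 mod 631.
14^1 ≡ 14 (mod 631)
14^2 = (14^1)^2 ≡ 14^2 = 196 ≡ 196 (mod 631)
14^4 = (14^2)^2 ≡ 196^2 = 38416 ≡ 556 (mod 631)
14^8 = (14^4)^2 ≡ 556^2 = 309136 ≡ 577 (mod 631)
14^16 = (14^8)^2 ≡ 577^2 = 332929 ≡ 392 (mod 631)
14^32 = (14^16)^2 ≡ 392^2 = 153664 ≡ 331 (mod 631)
14^36 = 14^32 · 14^4 ≡ 331 · 556 ≡ 415 (mod 631).
So A = 415. Diego then computes K = A^y mod p = 415^45 mod 631.
415^1 ≡ 415 (mod 631)
415^2 = (415^1)^2 ≡ 415^2 = 172225 ≡ 593 (mod 631)
415^4 = (415^2)^2 ≡ 593^2 = 351649 ≡ 182 (mod 631)
415^8 = (415^4)^2 ≡ 182^2 = 33124 ≡ 312 (mod 631)
415^16 = (415^8)^2 ≡ 312^2 = 97344 ≡ 170 (mod 631)
415^32 = (415^16)^2 ≡ 170^2 = 28900 ≡ 505 (mod 631)
415^45 = 415^32 · 415^8 · 415^4 · 415^1 ≡ 505 · 312 · 182 · 415 ≡ 133 (mod 631).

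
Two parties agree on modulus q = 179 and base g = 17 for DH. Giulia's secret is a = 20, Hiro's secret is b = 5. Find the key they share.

156

Giulia sends A = g^a mod q = 17^20 mod 179.
17^1 ≡ 17 (mod 179)
17^2 = (17^1)^2 ≡ 17^2 = 289 ≡ 110 (mod 179)
17^4 = (17^2)^2 ≡ 110^2 = 12100 ≡ 107 (mod 179)
17^8 = (17^4)^2 ≡ 107^2 = 11449 ≡ 172 (mod 179)
17^16 = (17^8)^2 ≡ 172^2 = 29584 ≡ 49 (mod 179)
17^20 = 17^16 · 17^4 ≡ 49 · 107 ≡ 52 (mod 179).
So A = 52. Hiro then computes K = A^b mod q = 52^5 mod 179.
52^1 ≡ 52 (mod 179)
52^2 = (52^1)^2 ≡ 52^2 = 2704 ≡ 19 (mod 179)
52^4 = (52^2)^2 ≡ 19^2 = 361 ≡ 3 (mod 179)
52^5 = 52^4 · 52^1 ≡ 3 · 52 ≡ 156 (mod 179).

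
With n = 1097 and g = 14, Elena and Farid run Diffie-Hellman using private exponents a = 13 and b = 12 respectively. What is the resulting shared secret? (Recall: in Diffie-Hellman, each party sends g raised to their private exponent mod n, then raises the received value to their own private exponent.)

Farid sends B = g^b mod n = 14^12 mod 1097.
14^1 ≡ 14 (mod 1097)
14^2 = (14^1)^2 ≡ 14^2 = 196 ≡ 196 (mod 1097)
14^4 = (14^2)^2 ≡ 196^2 = 38416 ≡ 21 (mod 1097)
14^8 = (14^4)^2 ≡ 21^2 = 441 ≡ 441 (mod 1097)
14^12 = 14^8 · 14^4 ≡ 441 · 21 ≡ 485 (mod 1097).
So B = 485. Elena then computes K = B^a mod n = 485^13 mod 1097.
485^1 ≡ 485 (mod 1097)
485^2 = (485^1)^2 ≡ 485^2 = 235225 ≡ 467 (mod 1097)
485^4 = (485^2)^2 ≡ 467^2 = 218089 ≡ 883 (mod 1097)
485^8 = (485^4)^2 ≡ 883^2 = 779689 ≡ 819 (mod 1097)
485^13 = 485^8 · 485^4 · 485^1 ≡ 819 · 883 · 485 ≡ 326 (mod 1097).

326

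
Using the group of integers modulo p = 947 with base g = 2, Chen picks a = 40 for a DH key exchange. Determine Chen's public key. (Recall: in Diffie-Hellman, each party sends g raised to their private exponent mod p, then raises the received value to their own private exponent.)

Public value = 2^40 mod 947.
2^1 ≡ 2 (mod 947)
2^2 = (2^1)^2 ≡ 2^2 = 4 ≡ 4 (mod 947)
2^4 = (2^2)^2 ≡ 4^2 = 16 ≡ 16 (mod 947)
2^8 = (2^4)^2 ≡ 16^2 = 256 ≡ 256 (mod 947)
2^16 = (2^8)^2 ≡ 256^2 = 65536 ≡ 193 (mod 947)
2^32 = (2^16)^2 ≡ 193^2 = 37249 ≡ 316 (mod 947)
2^40 = 2^32 · 2^8 ≡ 316 · 256 ≡ 401 (mod 947).

401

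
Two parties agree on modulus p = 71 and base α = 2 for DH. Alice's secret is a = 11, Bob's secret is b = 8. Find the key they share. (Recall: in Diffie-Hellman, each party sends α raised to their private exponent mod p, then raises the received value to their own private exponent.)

Alice sends A = α^a mod p = 2^11 mod 71.
2^1 ≡ 2 (mod 71)
2^2 = (2^1)^2 ≡ 2^2 = 4 ≡ 4 (mod 71)
2^4 = (2^2)^2 ≡ 4^2 = 16 ≡ 16 (mod 71)
2^8 = (2^4)^2 ≡ 16^2 = 256 ≡ 43 (mod 71)
2^11 = 2^8 · 2^2 · 2^1 ≡ 43 · 4 · 2 ≡ 60 (mod 71).
So A = 60. Bob then computes K = A^b mod p = 60^8 mod 71.
60^1 ≡ 60 (mod 71)
60^2 = (60^1)^2 ≡ 60^2 = 3600 ≡ 50 (mod 71)
60^4 = (60^2)^2 ≡ 50^2 = 2500 ≡ 15 (mod 71)
60^8 = (60^4)^2 ≡ 15^2 = 225 ≡ 12 (mod 71)

12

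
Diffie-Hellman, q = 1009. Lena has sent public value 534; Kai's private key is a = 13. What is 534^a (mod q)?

130

Shared key K = 534^13 mod 1009.
534^1 ≡ 534 (mod 1009)
534^2 = (534^1)^2 ≡ 534^2 = 285156 ≡ 618 (mod 1009)
534^4 = (534^2)^2 ≡ 618^2 = 381924 ≡ 522 (mod 1009)
534^8 = (534^4)^2 ≡ 522^2 = 272484 ≡ 54 (mod 1009)
534^13 = 534^8 · 534^4 · 534^1 ≡ 54 · 522 · 534 ≡ 130 (mod 1009).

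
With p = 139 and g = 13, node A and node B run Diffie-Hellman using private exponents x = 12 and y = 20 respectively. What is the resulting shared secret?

Node B sends B = g^y mod p = 13^20 mod 139.
13^1 ≡ 13 (mod 139)
13^2 = (13^1)^2 ≡ 13^2 = 169 ≡ 30 (mod 139)
13^4 = (13^2)^2 ≡ 30^2 = 900 ≡ 66 (mod 139)
13^8 = (13^4)^2 ≡ 66^2 = 4356 ≡ 47 (mod 139)
13^16 = (13^8)^2 ≡ 47^2 = 2209 ≡ 124 (mod 139)
13^20 = 13^16 · 13^4 ≡ 124 · 66 ≡ 122 (mod 139).
So B = 122. Node A then computes K = B^x mod p = 122^12 mod 139.
122^1 ≡ 122 (mod 139)
122^2 = (122^1)^2 ≡ 122^2 = 14884 ≡ 11 (mod 139)
122^4 = (122^2)^2 ≡ 11^2 = 121 ≡ 121 (mod 139)
122^8 = (122^4)^2 ≡ 121^2 = 14641 ≡ 46 (mod 139)
122^12 = 122^8 · 122^4 ≡ 46 · 121 ≡ 6 (mod 139).

6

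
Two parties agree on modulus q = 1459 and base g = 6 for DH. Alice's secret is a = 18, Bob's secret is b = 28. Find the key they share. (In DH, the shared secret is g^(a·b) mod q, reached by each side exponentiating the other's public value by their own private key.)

474

Alice sends A = g^a mod q = 6^18 mod 1459.
6^1 ≡ 6 (mod 1459)
6^2 = (6^1)^2 ≡ 6^2 = 36 ≡ 36 (mod 1459)
6^4 = (6^2)^2 ≡ 36^2 = 1296 ≡ 1296 (mod 1459)
6^8 = (6^4)^2 ≡ 1296^2 = 1679616 ≡ 307 (mod 1459)
6^16 = (6^8)^2 ≡ 307^2 = 94249 ≡ 873 (mod 1459)
6^18 = 6^16 · 6^2 ≡ 873 · 36 ≡ 789 (mod 1459).
So A = 789. Bob then computes K = A^b mod q = 789^28 mod 1459.
789^1 ≡ 789 (mod 1459)
789^2 = (789^1)^2 ≡ 789^2 = 622521 ≡ 987 (mod 1459)
789^4 = (789^2)^2 ≡ 987^2 = 974169 ≡ 1016 (mod 1459)
789^8 = (789^4)^2 ≡ 1016^2 = 1032256 ≡ 743 (mod 1459)
789^16 = (789^8)^2 ≡ 743^2 = 552049 ≡ 547 (mod 1459)
789^28 = 789^16 · 789^8 · 789^4 ≡ 547 · 743 · 1016 ≡ 474 (mod 1459).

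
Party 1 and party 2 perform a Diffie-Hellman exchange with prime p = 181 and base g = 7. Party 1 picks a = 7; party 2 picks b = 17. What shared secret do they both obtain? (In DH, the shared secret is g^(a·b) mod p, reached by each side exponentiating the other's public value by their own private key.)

Party 1 sends A = g^a mod p = 7^7 mod 181.
7^1 ≡ 7 (mod 181)
7^2 = (7^1)^2 ≡ 7^2 = 49 ≡ 49 (mod 181)
7^4 = (7^2)^2 ≡ 49^2 = 2401 ≡ 48 (mod 181)
7^7 = 7^4 · 7^2 · 7^1 ≡ 48 · 49 · 7 ≡ 174 (mod 181).
So A = 174. Party 2 then computes K = A^b mod p = 174^17 mod 181.
174^1 ≡ 174 (mod 181)
174^2 = (174^1)^2 ≡ 174^2 = 30276 ≡ 49 (mod 181)
174^4 = (174^2)^2 ≡ 49^2 = 2401 ≡ 48 (mod 181)
174^8 = (174^4)^2 ≡ 48^2 = 2304 ≡ 132 (mod 181)
174^16 = (174^8)^2 ≡ 132^2 = 17424 ≡ 48 (mod 181)
174^17 = 174^16 · 174^1 ≡ 48 · 174 ≡ 26 (mod 181).

26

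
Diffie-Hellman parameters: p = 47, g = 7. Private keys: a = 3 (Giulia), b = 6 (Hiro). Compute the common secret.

42

Giulia sends A = g^a mod p = 7^3 mod 47.
7^1 ≡ 7 (mod 47)
7^2 = (7^1)^2 ≡ 7^2 = 49 ≡ 2 (mod 47)
7^3 = 7^2 · 7^1 ≡ 2 · 7 ≡ 14 (mod 47).
So A = 14. Hiro then computes K = A^b mod p = 14^6 mod 47.
14^1 ≡ 14 (mod 47)
14^2 = (14^1)^2 ≡ 14^2 = 196 ≡ 8 (mod 47)
14^4 = (14^2)^2 ≡ 8^2 = 64 ≡ 17 (mod 47)
14^6 = 14^4 · 14^2 ≡ 17 · 8 ≡ 42 (mod 47).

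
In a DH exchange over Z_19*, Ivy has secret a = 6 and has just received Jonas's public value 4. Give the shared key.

11

Shared key K = 4^6 mod 19.
4^1 ≡ 4 (mod 19)
4^2 = (4^1)^2 ≡ 4^2 = 16 ≡ 16 (mod 19)
4^4 = (4^2)^2 ≡ 16^2 = 256 ≡ 9 (mod 19)
4^6 = 4^4 · 4^2 ≡ 9 · 16 ≡ 11 (mod 19).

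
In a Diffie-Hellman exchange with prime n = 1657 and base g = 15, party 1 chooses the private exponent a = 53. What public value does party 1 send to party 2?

988

Public value = 15^53 mod 1657.
15^1 ≡ 15 (mod 1657)
15^2 = (15^1)^2 ≡ 15^2 = 225 ≡ 225 (mod 1657)
15^4 = (15^2)^2 ≡ 225^2 = 50625 ≡ 915 (mod 1657)
15^8 = (15^4)^2 ≡ 915^2 = 837225 ≡ 440 (mod 1657)
15^16 = (15^8)^2 ≡ 440^2 = 193600 ≡ 1388 (mod 1657)
15^32 = (15^16)^2 ≡ 1388^2 = 1926544 ≡ 1110 (mod 1657)
15^53 = 15^32 · 15^16 · 15^4 · 15^1 ≡ 1110 · 1388 · 915 · 15 ≡ 988 (mod 1657).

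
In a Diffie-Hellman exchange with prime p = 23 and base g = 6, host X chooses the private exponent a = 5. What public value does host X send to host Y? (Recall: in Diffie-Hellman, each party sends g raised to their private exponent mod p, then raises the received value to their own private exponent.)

2

Public value = 6^5 (mod 23).
6^1 ≡ 6 (mod 23)
6^2 = (6^1)^2 ≡ 6^2 = 36 ≡ 13 (mod 23)
6^4 = (6^2)^2 ≡ 13^2 = 169 ≡ 8 (mod 23)
6^5 = 6^4 · 6^1 ≡ 8 · 6 ≡ 2 (mod 23).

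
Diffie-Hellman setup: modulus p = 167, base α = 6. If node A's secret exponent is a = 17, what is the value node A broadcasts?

8

Public value = 6^17 (mod 167).
6^1 ≡ 6 (mod 167)
6^2 = (6^1)^2 ≡ 6^2 = 36 ≡ 36 (mod 167)
6^4 = (6^2)^2 ≡ 36^2 = 1296 ≡ 127 (mod 167)
6^8 = (6^4)^2 ≡ 127^2 = 16129 ≡ 97 (mod 167)
6^16 = (6^8)^2 ≡ 97^2 = 9409 ≡ 57 (mod 167)
6^17 = 6^16 · 6^1 ≡ 57 · 6 ≡ 8 (mod 167).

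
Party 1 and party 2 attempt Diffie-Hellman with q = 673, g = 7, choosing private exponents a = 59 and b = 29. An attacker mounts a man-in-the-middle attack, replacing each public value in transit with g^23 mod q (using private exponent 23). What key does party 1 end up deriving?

87

Party 1 receives an attacker's public value M = 7^23 mod 673 instead of the honest one.
7^1 ≡ 7 (mod 673)
7^2 = (7^1)^2 ≡ 7^2 = 49 ≡ 49 (mod 673)
7^4 = (7^2)^2 ≡ 49^2 = 2401 ≡ 382 (mod 673)
7^8 = (7^4)^2 ≡ 382^2 = 145924 ≡ 556 (mod 673)
7^16 = (7^8)^2 ≡ 556^2 = 309136 ≡ 229 (mod 673)
7^23 = 7^16 · 7^4 · 7^2 · 7^1 ≡ 229 · 382 · 49 · 7 ≡ 595 (mod 673).
So M = 595. Party 1 computes K = M^59 mod 673.
595^1 ≡ 595 (mod 673)
595^2 = (595^1)^2 ≡ 595^2 = 354025 ≡ 27 (mod 673)
595^4 = (595^2)^2 ≡ 27^2 = 729 ≡ 56 (mod 673)
595^8 = (595^4)^2 ≡ 56^2 = 3136 ≡ 444 (mod 673)
595^16 = (595^8)^2 ≡ 444^2 = 197136 ≡ 620 (mod 673)
595^32 = (595^16)^2 ≡ 620^2 = 384400 ≡ 117 (mod 673)
595^59 = 595^32 · 595^16 · 595^8 · 595^2 · 595^1 ≡ 117 · 620 · 444 · 27 · 595 ≡ 87 (mod 673).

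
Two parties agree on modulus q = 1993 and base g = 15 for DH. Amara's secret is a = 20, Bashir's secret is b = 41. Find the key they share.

169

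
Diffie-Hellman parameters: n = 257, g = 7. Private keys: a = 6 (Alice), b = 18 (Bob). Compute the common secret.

Bob sends B = g^b mod n = 7^18 mod 257.
7^1 ≡ 7 (mod 257)
7^2 = (7^1)^2 ≡ 7^2 = 49 ≡ 49 (mod 257)
7^4 = (7^2)^2 ≡ 49^2 = 2401 ≡ 88 (mod 257)
7^8 = (7^4)^2 ≡ 88^2 = 7744 ≡ 34 (mod 257)
7^16 = (7^8)^2 ≡ 34^2 = 1156 ≡ 128 (mod 257)
7^18 = 7^16 · 7^2 ≡ 128 · 49 ≡ 104 (mod 257).
So B = 104. Alice then computes K = B^a mod n = 104^6 mod 257.
104^1 ≡ 104 (mod 257)
104^2 = (104^1)^2 ≡ 104^2 = 10816 ≡ 22 (mod 257)
104^4 = (104^2)^2 ≡ 22^2 = 484 ≡ 227 (mod 257)
104^6 = 104^4 · 104^2 ≡ 227 · 22 ≡ 111 (mod 257).

111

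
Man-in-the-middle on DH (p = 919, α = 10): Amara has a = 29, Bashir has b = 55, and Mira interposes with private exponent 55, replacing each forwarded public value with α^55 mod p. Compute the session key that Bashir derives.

525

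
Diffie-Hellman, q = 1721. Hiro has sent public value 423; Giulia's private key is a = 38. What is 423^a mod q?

1532

Shared key K = 423^38 mod 1721.
423^1 ≡ 423 (mod 1721)
423^2 = (423^1)^2 ≡ 423^2 = 178929 ≡ 1666 (mod 1721)
423^4 = (423^2)^2 ≡ 1666^2 = 2775556 ≡ 1304 (mod 1721)
423^8 = (423^4)^2 ≡ 1304^2 = 1700416 ≡ 68 (mod 1721)
423^16 = (423^8)^2 ≡ 68^2 = 4624 ≡ 1182 (mod 1721)
423^32 = (423^16)^2 ≡ 1182^2 = 1397124 ≡ 1393 (mod 1721)
423^38 = 423^32 · 423^4 · 423^2 ≡ 1393 · 1304 · 1666 ≡ 1532 (mod 1721).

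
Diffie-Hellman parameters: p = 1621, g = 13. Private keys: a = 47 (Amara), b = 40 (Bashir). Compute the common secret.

Bashir sends B = g^b mod p = 13^40 mod 1621.
13^1 ≡ 13 (mod 1621)
13^2 = (13^1)^2 ≡ 13^2 = 169 ≡ 169 (mod 1621)
13^4 = (13^2)^2 ≡ 169^2 = 28561 ≡ 1004 (mod 1621)
13^8 = (13^4)^2 ≡ 1004^2 = 1008016 ≡ 1375 (mod 1621)
13^16 = (13^8)^2 ≡ 1375^2 = 1890625 ≡ 539 (mod 1621)
13^32 = (13^16)^2 ≡ 539^2 = 290521 ≡ 362 (mod 1621)
13^40 = 13^32 · 13^8 ≡ 362 · 1375 ≡ 103 (mod 1621).
So B = 103. Amara then computes K = B^a mod p = 103^47 mod 1621.
103^1 ≡ 103 (mod 1621)
103^2 = (103^1)^2 ≡ 103^2 = 10609 ≡ 883 (mod 1621)
103^4 = (103^2)^2 ≡ 883^2 = 779689 ≡ 1609 (mod 1621)
103^8 = (103^4)^2 ≡ 1609^2 = 2588881 ≡ 144 (mod 1621)
103^16 = (103^8)^2 ≡ 144^2 = 20736 ≡ 1284 (mod 1621)
103^32 = (103^16)^2 ≡ 1284^2 = 1648656 ≡ 99 (mod 1621)
103^47 = 103^32 · 103^8 · 103^4 · 103^2 · 103^1 ≡ 99 · 144 · 1609 · 883 · 103 ≡ 762 (mod 1621).

762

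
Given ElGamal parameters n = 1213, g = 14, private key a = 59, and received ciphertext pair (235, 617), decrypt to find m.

55

Shared mask s = c₁^a mod n = 235^59 mod 1213.
235^1 ≡ 235 (mod 1213)
235^2 = (235^1)^2 ≡ 235^2 = 55225 ≡ 640 (mod 1213)
235^4 = (235^2)^2 ≡ 640^2 = 409600 ≡ 819 (mod 1213)
235^8 = (235^4)^2 ≡ 819^2 = 670761 ≡ 1185 (mod 1213)
235^16 = (235^8)^2 ≡ 1185^2 = 1404225 ≡ 784 (mod 1213)
235^32 = (235^16)^2 ≡ 784^2 = 614656 ≡ 878 (mod 1213)
235^59 = 235^32 · 235^16 · 235^8 · 235^2 · 235^1 ≡ 878 · 784 · 1185 · 640 · 235 ≡ 1136 (mod 1213).
So s = 1136; s⁻¹ ≡ 63 (mod 1213).
m = c₂ · s⁻¹ mod 1213 = 617 · 63 mod 1213 = 55.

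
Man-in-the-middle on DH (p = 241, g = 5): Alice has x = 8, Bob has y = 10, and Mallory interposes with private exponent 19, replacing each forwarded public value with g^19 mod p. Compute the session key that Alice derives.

Alice receives Mallory's public value M = 5^19 mod 241 instead of the honest one.
5^1 ≡ 5 (mod 241)
5^2 = (5^1)^2 ≡ 5^2 = 25 ≡ 25 (mod 241)
5^4 = (5^2)^2 ≡ 25^2 = 625 ≡ 143 (mod 241)
5^8 = (5^4)^2 ≡ 143^2 = 20449 ≡ 205 (mod 241)
5^16 = (5^8)^2 ≡ 205^2 = 42025 ≡ 91 (mod 241)
5^19 = 5^16 · 5^2 · 5^1 ≡ 91 · 25 · 5 ≡ 48 (mod 241).
So M = 48. Alice computes K = M^8 mod 241.
48^1 ≡ 48 (mod 241)
48^2 = (48^1)^2 ≡ 48^2 = 2304 ≡ 135 (mod 241)
48^4 = (48^2)^2 ≡ 135^2 = 18225 ≡ 150 (mod 241)
48^8 = (48^4)^2 ≡ 150^2 = 22500 ≡ 87 (mod 241)

87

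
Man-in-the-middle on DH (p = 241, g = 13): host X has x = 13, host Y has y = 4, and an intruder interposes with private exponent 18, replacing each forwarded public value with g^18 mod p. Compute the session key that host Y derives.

Host Y receives an intruder's public value M = 13^18 mod 241 instead of the honest one.
13^1 ≡ 13 (mod 241)
13^2 = (13^1)^2 ≡ 13^2 = 169 ≡ 169 (mod 241)
13^4 = (13^2)^2 ≡ 169^2 = 28561 ≡ 123 (mod 241)
13^8 = (13^4)^2 ≡ 123^2 = 15129 ≡ 187 (mod 241)
13^16 = (13^8)^2 ≡ 187^2 = 34969 ≡ 24 (mod 241)
13^18 = 13^16 · 13^2 ≡ 24 · 169 ≡ 200 (mod 241).
So M = 200. Host Y computes K = M^4 mod 241.
200^1 ≡ 200 (mod 241)
200^2 = (200^1)^2 ≡ 200^2 = 40000 ≡ 235 (mod 241)
200^4 = (200^2)^2 ≡ 235^2 = 55225 ≡ 36 (mod 241)

36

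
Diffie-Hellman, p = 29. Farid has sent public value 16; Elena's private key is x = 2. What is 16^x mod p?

24

Shared key K = 16^2 mod 29.
16^1 ≡ 16 (mod 29)
16^2 = (16^1)^2 ≡ 16^2 = 256 ≡ 24 (mod 29)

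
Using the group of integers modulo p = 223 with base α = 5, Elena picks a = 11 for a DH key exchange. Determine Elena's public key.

Public value = 5^11 mod 223.
5^1 ≡ 5 (mod 223)
5^2 = (5^1)^2 ≡ 5^2 = 25 ≡ 25 (mod 223)
5^4 = (5^2)^2 ≡ 25^2 = 625 ≡ 179 (mod 223)
5^8 = (5^4)^2 ≡ 179^2 = 32041 ≡ 152 (mod 223)
5^11 = 5^8 · 5^2 · 5^1 ≡ 152 · 25 · 5 ≡ 45 (mod 223).

45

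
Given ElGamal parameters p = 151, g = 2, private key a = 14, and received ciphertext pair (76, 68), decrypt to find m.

Shared mask s = c₁^a mod p = 76^14 mod 151.
76^1 ≡ 76 (mod 151)
76^2 = (76^1)^2 ≡ 76^2 = 5776 ≡ 38 (mod 151)
76^4 = (76^2)^2 ≡ 38^2 = 1444 ≡ 85 (mod 151)
76^8 = (76^4)^2 ≡ 85^2 = 7225 ≡ 128 (mod 151)
76^14 = 76^8 · 76^4 · 76^2 ≡ 128 · 85 · 38 ≡ 2 (mod 151).
So s = 2; s⁻¹ ≡ 76 (mod 151).
m = c₂ · s⁻¹ mod 151 = 68 · 76 mod 151 = 34.

34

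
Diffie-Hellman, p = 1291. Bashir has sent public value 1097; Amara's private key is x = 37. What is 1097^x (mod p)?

704

Shared key K = 1097^37 mod 1291.
1097^1 ≡ 1097 (mod 1291)
1097^2 = (1097^1)^2 ≡ 1097^2 = 1203409 ≡ 197 (mod 1291)
1097^4 = (1097^2)^2 ≡ 197^2 = 38809 ≡ 79 (mod 1291)
1097^8 = (1097^4)^2 ≡ 79^2 = 6241 ≡ 1077 (mod 1291)
1097^16 = (1097^8)^2 ≡ 1077^2 = 1159929 ≡ 611 (mod 1291)
1097^32 = (1097^16)^2 ≡ 611^2 = 373321 ≡ 222 (mod 1291)
1097^37 = 1097^32 · 1097^4 · 1097^1 ≡ 222 · 79 · 1097 ≡ 704 (mod 1291).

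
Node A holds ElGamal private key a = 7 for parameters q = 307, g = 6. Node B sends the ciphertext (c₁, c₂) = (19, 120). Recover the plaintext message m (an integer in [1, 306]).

217

Shared mask s = c₁^a mod q = 19^7 mod 307.
19^1 ≡ 19 (mod 307)
19^2 = (19^1)^2 ≡ 19^2 = 361 ≡ 54 (mod 307)
19^4 = (19^2)^2 ≡ 54^2 = 2916 ≡ 153 (mod 307)
19^7 = 19^4 · 19^2 · 19^1 ≡ 153 · 54 · 19 ≡ 101 (mod 307).
So s = 101; s⁻¹ ≡ 76 (mod 307).
m = c₂ · s⁻¹ mod 307 = 120 · 76 mod 307 = 217.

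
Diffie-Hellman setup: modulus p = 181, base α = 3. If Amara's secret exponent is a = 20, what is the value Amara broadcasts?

Public value = 3^20 (mod 181).
3^1 ≡ 3 (mod 181)
3^2 = (3^1)^2 ≡ 3^2 = 9 ≡ 9 (mod 181)
3^4 = (3^2)^2 ≡ 9^2 = 81 ≡ 81 (mod 181)
3^8 = (3^4)^2 ≡ 81^2 = 6561 ≡ 45 (mod 181)
3^16 = (3^8)^2 ≡ 45^2 = 2025 ≡ 34 (mod 181)
3^20 = 3^16 · 3^4 ≡ 34 · 81 ≡ 39 (mod 181).

39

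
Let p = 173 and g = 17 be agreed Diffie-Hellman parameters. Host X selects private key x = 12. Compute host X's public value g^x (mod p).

142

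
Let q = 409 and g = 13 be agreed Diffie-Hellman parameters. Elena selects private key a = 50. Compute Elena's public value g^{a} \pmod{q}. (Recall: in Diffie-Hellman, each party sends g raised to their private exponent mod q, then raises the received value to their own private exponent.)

317

Public value = 13^{50} \pmod{409}.
13^1 ≡ 13 (mod 409)
13^2 = (13^1)^2 ≡ 13^2 = 169 ≡ 169 (mod 409)
13^4 = (13^2)^2 ≡ 169^2 = 28561 ≡ 340 (mod 409)
13^8 = (13^4)^2 ≡ 340^2 = 115600 ≡ 262 (mod 409)
13^16 = (13^8)^2 ≡ 262^2 = 68644 ≡ 341 (mod 409)
13^32 = (13^16)^2 ≡ 341^2 = 116281 ≡ 125 (mod 409)
13^50 = 13^32 · 13^16 · 13^2 ≡ 125 · 341 · 169 ≡ 317 (mod 409).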